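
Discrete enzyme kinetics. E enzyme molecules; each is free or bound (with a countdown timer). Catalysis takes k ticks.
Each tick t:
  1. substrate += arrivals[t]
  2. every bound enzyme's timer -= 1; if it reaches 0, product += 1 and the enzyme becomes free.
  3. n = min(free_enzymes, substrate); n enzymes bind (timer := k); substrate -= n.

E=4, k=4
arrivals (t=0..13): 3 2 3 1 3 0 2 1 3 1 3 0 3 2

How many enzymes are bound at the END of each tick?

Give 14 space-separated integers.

Answer: 3 4 4 4 4 4 4 4 4 4 4 4 4 4

Derivation:
t=0: arr=3 -> substrate=0 bound=3 product=0
t=1: arr=2 -> substrate=1 bound=4 product=0
t=2: arr=3 -> substrate=4 bound=4 product=0
t=3: arr=1 -> substrate=5 bound=4 product=0
t=4: arr=3 -> substrate=5 bound=4 product=3
t=5: arr=0 -> substrate=4 bound=4 product=4
t=6: arr=2 -> substrate=6 bound=4 product=4
t=7: arr=1 -> substrate=7 bound=4 product=4
t=8: arr=3 -> substrate=7 bound=4 product=7
t=9: arr=1 -> substrate=7 bound=4 product=8
t=10: arr=3 -> substrate=10 bound=4 product=8
t=11: arr=0 -> substrate=10 bound=4 product=8
t=12: arr=3 -> substrate=10 bound=4 product=11
t=13: arr=2 -> substrate=11 bound=4 product=12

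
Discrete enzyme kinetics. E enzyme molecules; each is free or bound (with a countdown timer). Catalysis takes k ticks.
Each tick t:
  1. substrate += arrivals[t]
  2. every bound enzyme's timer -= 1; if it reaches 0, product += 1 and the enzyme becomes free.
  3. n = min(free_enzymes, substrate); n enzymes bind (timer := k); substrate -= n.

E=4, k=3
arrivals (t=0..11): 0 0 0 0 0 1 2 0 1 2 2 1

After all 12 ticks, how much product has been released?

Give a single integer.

t=0: arr=0 -> substrate=0 bound=0 product=0
t=1: arr=0 -> substrate=0 bound=0 product=0
t=2: arr=0 -> substrate=0 bound=0 product=0
t=3: arr=0 -> substrate=0 bound=0 product=0
t=4: arr=0 -> substrate=0 bound=0 product=0
t=5: arr=1 -> substrate=0 bound=1 product=0
t=6: arr=2 -> substrate=0 bound=3 product=0
t=7: arr=0 -> substrate=0 bound=3 product=0
t=8: arr=1 -> substrate=0 bound=3 product=1
t=9: arr=2 -> substrate=0 bound=3 product=3
t=10: arr=2 -> substrate=1 bound=4 product=3
t=11: arr=1 -> substrate=1 bound=4 product=4

Answer: 4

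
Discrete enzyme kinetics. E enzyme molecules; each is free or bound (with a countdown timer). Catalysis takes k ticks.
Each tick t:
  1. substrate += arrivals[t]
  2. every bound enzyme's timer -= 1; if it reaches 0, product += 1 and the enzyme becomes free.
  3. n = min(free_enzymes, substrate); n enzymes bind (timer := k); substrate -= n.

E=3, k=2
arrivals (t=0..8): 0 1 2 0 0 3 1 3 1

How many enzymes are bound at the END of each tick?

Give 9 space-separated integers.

t=0: arr=0 -> substrate=0 bound=0 product=0
t=1: arr=1 -> substrate=0 bound=1 product=0
t=2: arr=2 -> substrate=0 bound=3 product=0
t=3: arr=0 -> substrate=0 bound=2 product=1
t=4: arr=0 -> substrate=0 bound=0 product=3
t=5: arr=3 -> substrate=0 bound=3 product=3
t=6: arr=1 -> substrate=1 bound=3 product=3
t=7: arr=3 -> substrate=1 bound=3 product=6
t=8: arr=1 -> substrate=2 bound=3 product=6

Answer: 0 1 3 2 0 3 3 3 3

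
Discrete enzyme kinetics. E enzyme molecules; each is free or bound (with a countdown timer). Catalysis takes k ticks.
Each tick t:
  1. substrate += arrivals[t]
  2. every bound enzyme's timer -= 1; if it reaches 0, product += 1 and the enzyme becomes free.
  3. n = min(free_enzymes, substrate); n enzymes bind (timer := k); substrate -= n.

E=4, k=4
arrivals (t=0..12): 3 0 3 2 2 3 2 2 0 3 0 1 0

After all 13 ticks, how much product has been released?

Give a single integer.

Answer: 11

Derivation:
t=0: arr=3 -> substrate=0 bound=3 product=0
t=1: arr=0 -> substrate=0 bound=3 product=0
t=2: arr=3 -> substrate=2 bound=4 product=0
t=3: arr=2 -> substrate=4 bound=4 product=0
t=4: arr=2 -> substrate=3 bound=4 product=3
t=5: arr=3 -> substrate=6 bound=4 product=3
t=6: arr=2 -> substrate=7 bound=4 product=4
t=7: arr=2 -> substrate=9 bound=4 product=4
t=8: arr=0 -> substrate=6 bound=4 product=7
t=9: arr=3 -> substrate=9 bound=4 product=7
t=10: arr=0 -> substrate=8 bound=4 product=8
t=11: arr=1 -> substrate=9 bound=4 product=8
t=12: arr=0 -> substrate=6 bound=4 product=11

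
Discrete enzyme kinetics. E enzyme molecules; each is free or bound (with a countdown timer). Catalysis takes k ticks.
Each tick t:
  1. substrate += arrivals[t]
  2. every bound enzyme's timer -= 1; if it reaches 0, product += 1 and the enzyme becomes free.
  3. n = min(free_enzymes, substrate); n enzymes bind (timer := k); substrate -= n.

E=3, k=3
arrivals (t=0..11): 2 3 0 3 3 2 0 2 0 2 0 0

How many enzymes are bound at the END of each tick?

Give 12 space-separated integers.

Answer: 2 3 3 3 3 3 3 3 3 3 3 3

Derivation:
t=0: arr=2 -> substrate=0 bound=2 product=0
t=1: arr=3 -> substrate=2 bound=3 product=0
t=2: arr=0 -> substrate=2 bound=3 product=0
t=3: arr=3 -> substrate=3 bound=3 product=2
t=4: arr=3 -> substrate=5 bound=3 product=3
t=5: arr=2 -> substrate=7 bound=3 product=3
t=6: arr=0 -> substrate=5 bound=3 product=5
t=7: arr=2 -> substrate=6 bound=3 product=6
t=8: arr=0 -> substrate=6 bound=3 product=6
t=9: arr=2 -> substrate=6 bound=3 product=8
t=10: arr=0 -> substrate=5 bound=3 product=9
t=11: arr=0 -> substrate=5 bound=3 product=9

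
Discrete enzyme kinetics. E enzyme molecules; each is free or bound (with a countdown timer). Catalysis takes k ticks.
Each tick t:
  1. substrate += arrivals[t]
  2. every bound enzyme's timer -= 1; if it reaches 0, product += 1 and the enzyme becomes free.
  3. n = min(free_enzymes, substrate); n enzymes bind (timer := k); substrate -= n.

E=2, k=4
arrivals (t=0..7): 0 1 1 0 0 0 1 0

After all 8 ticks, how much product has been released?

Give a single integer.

Answer: 2

Derivation:
t=0: arr=0 -> substrate=0 bound=0 product=0
t=1: arr=1 -> substrate=0 bound=1 product=0
t=2: arr=1 -> substrate=0 bound=2 product=0
t=3: arr=0 -> substrate=0 bound=2 product=0
t=4: arr=0 -> substrate=0 bound=2 product=0
t=5: arr=0 -> substrate=0 bound=1 product=1
t=6: arr=1 -> substrate=0 bound=1 product=2
t=7: arr=0 -> substrate=0 bound=1 product=2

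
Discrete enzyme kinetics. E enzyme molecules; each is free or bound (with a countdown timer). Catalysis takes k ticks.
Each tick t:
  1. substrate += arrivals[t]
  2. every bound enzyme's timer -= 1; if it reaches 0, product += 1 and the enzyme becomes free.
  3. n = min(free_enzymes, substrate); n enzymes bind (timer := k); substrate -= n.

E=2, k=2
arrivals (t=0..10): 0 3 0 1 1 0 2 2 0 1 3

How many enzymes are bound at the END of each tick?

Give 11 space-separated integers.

Answer: 0 2 2 2 2 1 2 2 2 2 2

Derivation:
t=0: arr=0 -> substrate=0 bound=0 product=0
t=1: arr=3 -> substrate=1 bound=2 product=0
t=2: arr=0 -> substrate=1 bound=2 product=0
t=3: arr=1 -> substrate=0 bound=2 product=2
t=4: arr=1 -> substrate=1 bound=2 product=2
t=5: arr=0 -> substrate=0 bound=1 product=4
t=6: arr=2 -> substrate=1 bound=2 product=4
t=7: arr=2 -> substrate=2 bound=2 product=5
t=8: arr=0 -> substrate=1 bound=2 product=6
t=9: arr=1 -> substrate=1 bound=2 product=7
t=10: arr=3 -> substrate=3 bound=2 product=8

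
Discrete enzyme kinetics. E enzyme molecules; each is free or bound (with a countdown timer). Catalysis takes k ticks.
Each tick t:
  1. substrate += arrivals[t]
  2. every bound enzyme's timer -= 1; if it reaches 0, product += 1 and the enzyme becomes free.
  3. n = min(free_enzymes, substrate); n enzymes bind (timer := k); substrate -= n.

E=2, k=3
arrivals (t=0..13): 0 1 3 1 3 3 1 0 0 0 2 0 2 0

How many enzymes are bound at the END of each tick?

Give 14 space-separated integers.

Answer: 0 1 2 2 2 2 2 2 2 2 2 2 2 2

Derivation:
t=0: arr=0 -> substrate=0 bound=0 product=0
t=1: arr=1 -> substrate=0 bound=1 product=0
t=2: arr=3 -> substrate=2 bound=2 product=0
t=3: arr=1 -> substrate=3 bound=2 product=0
t=4: arr=3 -> substrate=5 bound=2 product=1
t=5: arr=3 -> substrate=7 bound=2 product=2
t=6: arr=1 -> substrate=8 bound=2 product=2
t=7: arr=0 -> substrate=7 bound=2 product=3
t=8: arr=0 -> substrate=6 bound=2 product=4
t=9: arr=0 -> substrate=6 bound=2 product=4
t=10: arr=2 -> substrate=7 bound=2 product=5
t=11: arr=0 -> substrate=6 bound=2 product=6
t=12: arr=2 -> substrate=8 bound=2 product=6
t=13: arr=0 -> substrate=7 bound=2 product=7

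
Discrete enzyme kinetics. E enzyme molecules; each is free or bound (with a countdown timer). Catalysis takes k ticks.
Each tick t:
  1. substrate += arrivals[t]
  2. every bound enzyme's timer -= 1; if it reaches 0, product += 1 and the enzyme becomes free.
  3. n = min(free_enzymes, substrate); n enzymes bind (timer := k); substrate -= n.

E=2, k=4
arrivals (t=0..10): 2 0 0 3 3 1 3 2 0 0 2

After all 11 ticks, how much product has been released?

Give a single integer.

t=0: arr=2 -> substrate=0 bound=2 product=0
t=1: arr=0 -> substrate=0 bound=2 product=0
t=2: arr=0 -> substrate=0 bound=2 product=0
t=3: arr=3 -> substrate=3 bound=2 product=0
t=4: arr=3 -> substrate=4 bound=2 product=2
t=5: arr=1 -> substrate=5 bound=2 product=2
t=6: arr=3 -> substrate=8 bound=2 product=2
t=7: arr=2 -> substrate=10 bound=2 product=2
t=8: arr=0 -> substrate=8 bound=2 product=4
t=9: arr=0 -> substrate=8 bound=2 product=4
t=10: arr=2 -> substrate=10 bound=2 product=4

Answer: 4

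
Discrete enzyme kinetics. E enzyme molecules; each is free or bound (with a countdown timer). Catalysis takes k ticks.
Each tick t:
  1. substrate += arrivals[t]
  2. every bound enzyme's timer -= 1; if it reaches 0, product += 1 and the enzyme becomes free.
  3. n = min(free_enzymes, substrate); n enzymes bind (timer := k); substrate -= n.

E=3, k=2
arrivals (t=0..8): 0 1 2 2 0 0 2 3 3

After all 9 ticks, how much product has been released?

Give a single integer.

Answer: 7

Derivation:
t=0: arr=0 -> substrate=0 bound=0 product=0
t=1: arr=1 -> substrate=0 bound=1 product=0
t=2: arr=2 -> substrate=0 bound=3 product=0
t=3: arr=2 -> substrate=1 bound=3 product=1
t=4: arr=0 -> substrate=0 bound=2 product=3
t=5: arr=0 -> substrate=0 bound=1 product=4
t=6: arr=2 -> substrate=0 bound=2 product=5
t=7: arr=3 -> substrate=2 bound=3 product=5
t=8: arr=3 -> substrate=3 bound=3 product=7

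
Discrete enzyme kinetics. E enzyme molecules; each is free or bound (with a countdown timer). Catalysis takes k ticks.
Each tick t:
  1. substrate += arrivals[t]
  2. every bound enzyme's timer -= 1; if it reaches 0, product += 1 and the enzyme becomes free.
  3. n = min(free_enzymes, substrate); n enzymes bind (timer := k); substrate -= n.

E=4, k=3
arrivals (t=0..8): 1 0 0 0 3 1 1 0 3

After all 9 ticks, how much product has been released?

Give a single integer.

t=0: arr=1 -> substrate=0 bound=1 product=0
t=1: arr=0 -> substrate=0 bound=1 product=0
t=2: arr=0 -> substrate=0 bound=1 product=0
t=3: arr=0 -> substrate=0 bound=0 product=1
t=4: arr=3 -> substrate=0 bound=3 product=1
t=5: arr=1 -> substrate=0 bound=4 product=1
t=6: arr=1 -> substrate=1 bound=4 product=1
t=7: arr=0 -> substrate=0 bound=2 product=4
t=8: arr=3 -> substrate=0 bound=4 product=5

Answer: 5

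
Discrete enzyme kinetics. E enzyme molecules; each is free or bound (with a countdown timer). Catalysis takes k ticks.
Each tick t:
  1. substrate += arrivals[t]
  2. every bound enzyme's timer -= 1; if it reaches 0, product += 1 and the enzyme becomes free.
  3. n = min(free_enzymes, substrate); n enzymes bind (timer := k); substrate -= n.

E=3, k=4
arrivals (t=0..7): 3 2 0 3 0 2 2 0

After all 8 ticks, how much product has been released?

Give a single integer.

Answer: 3

Derivation:
t=0: arr=3 -> substrate=0 bound=3 product=0
t=1: arr=2 -> substrate=2 bound=3 product=0
t=2: arr=0 -> substrate=2 bound=3 product=0
t=3: arr=3 -> substrate=5 bound=3 product=0
t=4: arr=0 -> substrate=2 bound=3 product=3
t=5: arr=2 -> substrate=4 bound=3 product=3
t=6: arr=2 -> substrate=6 bound=3 product=3
t=7: arr=0 -> substrate=6 bound=3 product=3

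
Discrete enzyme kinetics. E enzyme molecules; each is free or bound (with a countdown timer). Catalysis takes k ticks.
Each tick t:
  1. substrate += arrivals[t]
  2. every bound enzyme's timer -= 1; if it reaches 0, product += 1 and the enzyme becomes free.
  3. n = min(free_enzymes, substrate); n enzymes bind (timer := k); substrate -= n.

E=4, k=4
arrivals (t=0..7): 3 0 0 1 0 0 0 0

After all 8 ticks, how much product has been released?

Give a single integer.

Answer: 4

Derivation:
t=0: arr=3 -> substrate=0 bound=3 product=0
t=1: arr=0 -> substrate=0 bound=3 product=0
t=2: arr=0 -> substrate=0 bound=3 product=0
t=3: arr=1 -> substrate=0 bound=4 product=0
t=4: arr=0 -> substrate=0 bound=1 product=3
t=5: arr=0 -> substrate=0 bound=1 product=3
t=6: arr=0 -> substrate=0 bound=1 product=3
t=7: arr=0 -> substrate=0 bound=0 product=4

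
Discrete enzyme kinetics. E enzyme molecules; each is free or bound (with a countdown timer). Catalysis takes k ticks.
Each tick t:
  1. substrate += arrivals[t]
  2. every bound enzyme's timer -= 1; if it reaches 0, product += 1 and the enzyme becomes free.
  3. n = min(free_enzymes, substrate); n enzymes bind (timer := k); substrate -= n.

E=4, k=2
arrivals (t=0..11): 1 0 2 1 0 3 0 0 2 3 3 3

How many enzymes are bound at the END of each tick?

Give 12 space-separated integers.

Answer: 1 1 2 3 1 3 3 0 2 4 4 4

Derivation:
t=0: arr=1 -> substrate=0 bound=1 product=0
t=1: arr=0 -> substrate=0 bound=1 product=0
t=2: arr=2 -> substrate=0 bound=2 product=1
t=3: arr=1 -> substrate=0 bound=3 product=1
t=4: arr=0 -> substrate=0 bound=1 product=3
t=5: arr=3 -> substrate=0 bound=3 product=4
t=6: arr=0 -> substrate=0 bound=3 product=4
t=7: arr=0 -> substrate=0 bound=0 product=7
t=8: arr=2 -> substrate=0 bound=2 product=7
t=9: arr=3 -> substrate=1 bound=4 product=7
t=10: arr=3 -> substrate=2 bound=4 product=9
t=11: arr=3 -> substrate=3 bound=4 product=11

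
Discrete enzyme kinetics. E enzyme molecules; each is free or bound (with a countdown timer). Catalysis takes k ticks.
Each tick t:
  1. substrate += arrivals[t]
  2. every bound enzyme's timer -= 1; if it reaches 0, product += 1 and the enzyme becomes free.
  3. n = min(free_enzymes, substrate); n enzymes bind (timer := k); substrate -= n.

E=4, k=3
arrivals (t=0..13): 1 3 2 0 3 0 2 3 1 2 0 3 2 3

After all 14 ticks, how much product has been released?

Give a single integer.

Answer: 16

Derivation:
t=0: arr=1 -> substrate=0 bound=1 product=0
t=1: arr=3 -> substrate=0 bound=4 product=0
t=2: arr=2 -> substrate=2 bound=4 product=0
t=3: arr=0 -> substrate=1 bound=4 product=1
t=4: arr=3 -> substrate=1 bound=4 product=4
t=5: arr=0 -> substrate=1 bound=4 product=4
t=6: arr=2 -> substrate=2 bound=4 product=5
t=7: arr=3 -> substrate=2 bound=4 product=8
t=8: arr=1 -> substrate=3 bound=4 product=8
t=9: arr=2 -> substrate=4 bound=4 product=9
t=10: arr=0 -> substrate=1 bound=4 product=12
t=11: arr=3 -> substrate=4 bound=4 product=12
t=12: arr=2 -> substrate=5 bound=4 product=13
t=13: arr=3 -> substrate=5 bound=4 product=16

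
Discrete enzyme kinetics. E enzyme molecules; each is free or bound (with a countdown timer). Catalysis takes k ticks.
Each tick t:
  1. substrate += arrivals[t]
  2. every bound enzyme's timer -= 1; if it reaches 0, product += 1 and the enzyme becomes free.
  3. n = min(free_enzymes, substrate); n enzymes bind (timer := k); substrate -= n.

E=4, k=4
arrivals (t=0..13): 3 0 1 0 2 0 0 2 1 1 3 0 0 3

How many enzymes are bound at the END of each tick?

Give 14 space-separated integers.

t=0: arr=3 -> substrate=0 bound=3 product=0
t=1: arr=0 -> substrate=0 bound=3 product=0
t=2: arr=1 -> substrate=0 bound=4 product=0
t=3: arr=0 -> substrate=0 bound=4 product=0
t=4: arr=2 -> substrate=0 bound=3 product=3
t=5: arr=0 -> substrate=0 bound=3 product=3
t=6: arr=0 -> substrate=0 bound=2 product=4
t=7: arr=2 -> substrate=0 bound=4 product=4
t=8: arr=1 -> substrate=0 bound=3 product=6
t=9: arr=1 -> substrate=0 bound=4 product=6
t=10: arr=3 -> substrate=3 bound=4 product=6
t=11: arr=0 -> substrate=1 bound=4 product=8
t=12: arr=0 -> substrate=0 bound=4 product=9
t=13: arr=3 -> substrate=2 bound=4 product=10

Answer: 3 3 4 4 3 3 2 4 3 4 4 4 4 4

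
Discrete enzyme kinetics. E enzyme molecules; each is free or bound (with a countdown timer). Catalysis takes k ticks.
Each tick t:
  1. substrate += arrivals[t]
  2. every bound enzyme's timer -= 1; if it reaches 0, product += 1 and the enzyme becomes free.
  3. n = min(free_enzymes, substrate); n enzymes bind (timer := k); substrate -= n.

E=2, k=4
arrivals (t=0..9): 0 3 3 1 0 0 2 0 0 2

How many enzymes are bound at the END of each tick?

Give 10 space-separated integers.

Answer: 0 2 2 2 2 2 2 2 2 2

Derivation:
t=0: arr=0 -> substrate=0 bound=0 product=0
t=1: arr=3 -> substrate=1 bound=2 product=0
t=2: arr=3 -> substrate=4 bound=2 product=0
t=3: arr=1 -> substrate=5 bound=2 product=0
t=4: arr=0 -> substrate=5 bound=2 product=0
t=5: arr=0 -> substrate=3 bound=2 product=2
t=6: arr=2 -> substrate=5 bound=2 product=2
t=7: arr=0 -> substrate=5 bound=2 product=2
t=8: arr=0 -> substrate=5 bound=2 product=2
t=9: arr=2 -> substrate=5 bound=2 product=4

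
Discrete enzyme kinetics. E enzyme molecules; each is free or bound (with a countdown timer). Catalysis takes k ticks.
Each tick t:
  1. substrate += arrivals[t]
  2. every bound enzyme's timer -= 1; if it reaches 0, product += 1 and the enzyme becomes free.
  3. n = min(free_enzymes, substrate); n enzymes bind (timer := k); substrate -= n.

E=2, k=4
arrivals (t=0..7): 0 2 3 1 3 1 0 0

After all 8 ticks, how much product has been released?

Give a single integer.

t=0: arr=0 -> substrate=0 bound=0 product=0
t=1: arr=2 -> substrate=0 bound=2 product=0
t=2: arr=3 -> substrate=3 bound=2 product=0
t=3: arr=1 -> substrate=4 bound=2 product=0
t=4: arr=3 -> substrate=7 bound=2 product=0
t=5: arr=1 -> substrate=6 bound=2 product=2
t=6: arr=0 -> substrate=6 bound=2 product=2
t=7: arr=0 -> substrate=6 bound=2 product=2

Answer: 2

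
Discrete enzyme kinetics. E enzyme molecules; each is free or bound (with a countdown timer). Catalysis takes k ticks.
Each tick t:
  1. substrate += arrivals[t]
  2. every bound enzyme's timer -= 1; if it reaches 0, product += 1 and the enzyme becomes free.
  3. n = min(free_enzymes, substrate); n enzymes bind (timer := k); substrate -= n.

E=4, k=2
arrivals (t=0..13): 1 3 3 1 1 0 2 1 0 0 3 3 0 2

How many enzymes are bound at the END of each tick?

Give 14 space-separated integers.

t=0: arr=1 -> substrate=0 bound=1 product=0
t=1: arr=3 -> substrate=0 bound=4 product=0
t=2: arr=3 -> substrate=2 bound=4 product=1
t=3: arr=1 -> substrate=0 bound=4 product=4
t=4: arr=1 -> substrate=0 bound=4 product=5
t=5: arr=0 -> substrate=0 bound=1 product=8
t=6: arr=2 -> substrate=0 bound=2 product=9
t=7: arr=1 -> substrate=0 bound=3 product=9
t=8: arr=0 -> substrate=0 bound=1 product=11
t=9: arr=0 -> substrate=0 bound=0 product=12
t=10: arr=3 -> substrate=0 bound=3 product=12
t=11: arr=3 -> substrate=2 bound=4 product=12
t=12: arr=0 -> substrate=0 bound=3 product=15
t=13: arr=2 -> substrate=0 bound=4 product=16

Answer: 1 4 4 4 4 1 2 3 1 0 3 4 3 4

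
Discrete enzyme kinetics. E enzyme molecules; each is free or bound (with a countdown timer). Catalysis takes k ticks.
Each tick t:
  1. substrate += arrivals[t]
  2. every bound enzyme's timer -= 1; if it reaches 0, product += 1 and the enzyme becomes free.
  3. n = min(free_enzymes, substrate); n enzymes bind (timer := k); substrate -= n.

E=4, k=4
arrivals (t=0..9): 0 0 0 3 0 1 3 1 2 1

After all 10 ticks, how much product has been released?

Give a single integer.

t=0: arr=0 -> substrate=0 bound=0 product=0
t=1: arr=0 -> substrate=0 bound=0 product=0
t=2: arr=0 -> substrate=0 bound=0 product=0
t=3: arr=3 -> substrate=0 bound=3 product=0
t=4: arr=0 -> substrate=0 bound=3 product=0
t=5: arr=1 -> substrate=0 bound=4 product=0
t=6: arr=3 -> substrate=3 bound=4 product=0
t=7: arr=1 -> substrate=1 bound=4 product=3
t=8: arr=2 -> substrate=3 bound=4 product=3
t=9: arr=1 -> substrate=3 bound=4 product=4

Answer: 4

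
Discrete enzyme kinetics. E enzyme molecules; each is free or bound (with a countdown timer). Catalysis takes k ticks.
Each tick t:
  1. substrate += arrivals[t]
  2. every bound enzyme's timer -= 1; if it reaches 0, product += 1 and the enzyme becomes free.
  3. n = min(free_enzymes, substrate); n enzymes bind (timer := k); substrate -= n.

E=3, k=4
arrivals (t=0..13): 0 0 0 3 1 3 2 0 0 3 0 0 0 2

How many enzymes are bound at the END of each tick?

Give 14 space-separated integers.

t=0: arr=0 -> substrate=0 bound=0 product=0
t=1: arr=0 -> substrate=0 bound=0 product=0
t=2: arr=0 -> substrate=0 bound=0 product=0
t=3: arr=3 -> substrate=0 bound=3 product=0
t=4: arr=1 -> substrate=1 bound=3 product=0
t=5: arr=3 -> substrate=4 bound=3 product=0
t=6: arr=2 -> substrate=6 bound=3 product=0
t=7: arr=0 -> substrate=3 bound=3 product=3
t=8: arr=0 -> substrate=3 bound=3 product=3
t=9: arr=3 -> substrate=6 bound=3 product=3
t=10: arr=0 -> substrate=6 bound=3 product=3
t=11: arr=0 -> substrate=3 bound=3 product=6
t=12: arr=0 -> substrate=3 bound=3 product=6
t=13: arr=2 -> substrate=5 bound=3 product=6

Answer: 0 0 0 3 3 3 3 3 3 3 3 3 3 3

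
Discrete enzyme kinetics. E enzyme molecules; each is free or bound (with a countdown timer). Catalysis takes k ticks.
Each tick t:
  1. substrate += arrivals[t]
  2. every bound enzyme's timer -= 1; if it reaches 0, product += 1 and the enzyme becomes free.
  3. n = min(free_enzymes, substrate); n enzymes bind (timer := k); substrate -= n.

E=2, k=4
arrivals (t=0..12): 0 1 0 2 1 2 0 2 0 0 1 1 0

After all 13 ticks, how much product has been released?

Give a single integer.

Answer: 4

Derivation:
t=0: arr=0 -> substrate=0 bound=0 product=0
t=1: arr=1 -> substrate=0 bound=1 product=0
t=2: arr=0 -> substrate=0 bound=1 product=0
t=3: arr=2 -> substrate=1 bound=2 product=0
t=4: arr=1 -> substrate=2 bound=2 product=0
t=5: arr=2 -> substrate=3 bound=2 product=1
t=6: arr=0 -> substrate=3 bound=2 product=1
t=7: arr=2 -> substrate=4 bound=2 product=2
t=8: arr=0 -> substrate=4 bound=2 product=2
t=9: arr=0 -> substrate=3 bound=2 product=3
t=10: arr=1 -> substrate=4 bound=2 product=3
t=11: arr=1 -> substrate=4 bound=2 product=4
t=12: arr=0 -> substrate=4 bound=2 product=4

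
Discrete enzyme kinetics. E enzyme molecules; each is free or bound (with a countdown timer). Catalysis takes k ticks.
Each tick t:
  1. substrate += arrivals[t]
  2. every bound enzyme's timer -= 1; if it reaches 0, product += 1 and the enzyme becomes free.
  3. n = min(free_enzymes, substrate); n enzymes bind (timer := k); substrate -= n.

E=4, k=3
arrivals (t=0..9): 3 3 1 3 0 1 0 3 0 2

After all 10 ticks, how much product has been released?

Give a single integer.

Answer: 11

Derivation:
t=0: arr=3 -> substrate=0 bound=3 product=0
t=1: arr=3 -> substrate=2 bound=4 product=0
t=2: arr=1 -> substrate=3 bound=4 product=0
t=3: arr=3 -> substrate=3 bound=4 product=3
t=4: arr=0 -> substrate=2 bound=4 product=4
t=5: arr=1 -> substrate=3 bound=4 product=4
t=6: arr=0 -> substrate=0 bound=4 product=7
t=7: arr=3 -> substrate=2 bound=4 product=8
t=8: arr=0 -> substrate=2 bound=4 product=8
t=9: arr=2 -> substrate=1 bound=4 product=11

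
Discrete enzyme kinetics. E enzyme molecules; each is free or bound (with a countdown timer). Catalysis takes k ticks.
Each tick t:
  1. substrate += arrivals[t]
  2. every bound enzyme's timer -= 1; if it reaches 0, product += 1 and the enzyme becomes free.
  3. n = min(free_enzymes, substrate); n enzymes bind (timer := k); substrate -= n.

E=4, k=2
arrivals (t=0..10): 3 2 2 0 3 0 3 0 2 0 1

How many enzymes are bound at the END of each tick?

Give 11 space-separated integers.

t=0: arr=3 -> substrate=0 bound=3 product=0
t=1: arr=2 -> substrate=1 bound=4 product=0
t=2: arr=2 -> substrate=0 bound=4 product=3
t=3: arr=0 -> substrate=0 bound=3 product=4
t=4: arr=3 -> substrate=0 bound=3 product=7
t=5: arr=0 -> substrate=0 bound=3 product=7
t=6: arr=3 -> substrate=0 bound=3 product=10
t=7: arr=0 -> substrate=0 bound=3 product=10
t=8: arr=2 -> substrate=0 bound=2 product=13
t=9: arr=0 -> substrate=0 bound=2 product=13
t=10: arr=1 -> substrate=0 bound=1 product=15

Answer: 3 4 4 3 3 3 3 3 2 2 1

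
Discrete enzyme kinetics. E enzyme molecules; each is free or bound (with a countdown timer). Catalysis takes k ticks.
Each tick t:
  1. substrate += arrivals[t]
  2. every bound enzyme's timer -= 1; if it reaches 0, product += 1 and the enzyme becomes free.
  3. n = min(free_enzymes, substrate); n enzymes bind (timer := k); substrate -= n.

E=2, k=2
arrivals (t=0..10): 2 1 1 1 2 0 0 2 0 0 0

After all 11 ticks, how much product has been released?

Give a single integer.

t=0: arr=2 -> substrate=0 bound=2 product=0
t=1: arr=1 -> substrate=1 bound=2 product=0
t=2: arr=1 -> substrate=0 bound=2 product=2
t=3: arr=1 -> substrate=1 bound=2 product=2
t=4: arr=2 -> substrate=1 bound=2 product=4
t=5: arr=0 -> substrate=1 bound=2 product=4
t=6: arr=0 -> substrate=0 bound=1 product=6
t=7: arr=2 -> substrate=1 bound=2 product=6
t=8: arr=0 -> substrate=0 bound=2 product=7
t=9: arr=0 -> substrate=0 bound=1 product=8
t=10: arr=0 -> substrate=0 bound=0 product=9

Answer: 9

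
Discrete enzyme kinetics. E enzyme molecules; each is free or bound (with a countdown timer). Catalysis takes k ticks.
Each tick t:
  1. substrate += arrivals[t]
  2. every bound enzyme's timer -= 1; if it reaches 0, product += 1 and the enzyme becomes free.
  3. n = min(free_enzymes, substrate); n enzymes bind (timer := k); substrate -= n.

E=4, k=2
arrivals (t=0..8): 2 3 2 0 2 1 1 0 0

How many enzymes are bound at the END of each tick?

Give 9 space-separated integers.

t=0: arr=2 -> substrate=0 bound=2 product=0
t=1: arr=3 -> substrate=1 bound=4 product=0
t=2: arr=2 -> substrate=1 bound=4 product=2
t=3: arr=0 -> substrate=0 bound=3 product=4
t=4: arr=2 -> substrate=0 bound=3 product=6
t=5: arr=1 -> substrate=0 bound=3 product=7
t=6: arr=1 -> substrate=0 bound=2 product=9
t=7: arr=0 -> substrate=0 bound=1 product=10
t=8: arr=0 -> substrate=0 bound=0 product=11

Answer: 2 4 4 3 3 3 2 1 0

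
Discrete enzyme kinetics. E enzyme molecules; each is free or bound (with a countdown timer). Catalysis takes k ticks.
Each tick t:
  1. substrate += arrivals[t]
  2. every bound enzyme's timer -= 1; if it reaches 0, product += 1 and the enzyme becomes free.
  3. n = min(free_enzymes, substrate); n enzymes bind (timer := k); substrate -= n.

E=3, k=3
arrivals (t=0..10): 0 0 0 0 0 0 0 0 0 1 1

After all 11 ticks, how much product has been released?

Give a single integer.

t=0: arr=0 -> substrate=0 bound=0 product=0
t=1: arr=0 -> substrate=0 bound=0 product=0
t=2: arr=0 -> substrate=0 bound=0 product=0
t=3: arr=0 -> substrate=0 bound=0 product=0
t=4: arr=0 -> substrate=0 bound=0 product=0
t=5: arr=0 -> substrate=0 bound=0 product=0
t=6: arr=0 -> substrate=0 bound=0 product=0
t=7: arr=0 -> substrate=0 bound=0 product=0
t=8: arr=0 -> substrate=0 bound=0 product=0
t=9: arr=1 -> substrate=0 bound=1 product=0
t=10: arr=1 -> substrate=0 bound=2 product=0

Answer: 0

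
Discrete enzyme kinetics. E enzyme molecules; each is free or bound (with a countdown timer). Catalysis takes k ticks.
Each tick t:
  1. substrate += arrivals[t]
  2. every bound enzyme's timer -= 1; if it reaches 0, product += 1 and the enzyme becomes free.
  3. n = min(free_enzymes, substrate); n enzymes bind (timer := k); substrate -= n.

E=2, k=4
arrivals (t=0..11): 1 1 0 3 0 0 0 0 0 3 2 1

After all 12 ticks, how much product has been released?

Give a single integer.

t=0: arr=1 -> substrate=0 bound=1 product=0
t=1: arr=1 -> substrate=0 bound=2 product=0
t=2: arr=0 -> substrate=0 bound=2 product=0
t=3: arr=3 -> substrate=3 bound=2 product=0
t=4: arr=0 -> substrate=2 bound=2 product=1
t=5: arr=0 -> substrate=1 bound=2 product=2
t=6: arr=0 -> substrate=1 bound=2 product=2
t=7: arr=0 -> substrate=1 bound=2 product=2
t=8: arr=0 -> substrate=0 bound=2 product=3
t=9: arr=3 -> substrate=2 bound=2 product=4
t=10: arr=2 -> substrate=4 bound=2 product=4
t=11: arr=1 -> substrate=5 bound=2 product=4

Answer: 4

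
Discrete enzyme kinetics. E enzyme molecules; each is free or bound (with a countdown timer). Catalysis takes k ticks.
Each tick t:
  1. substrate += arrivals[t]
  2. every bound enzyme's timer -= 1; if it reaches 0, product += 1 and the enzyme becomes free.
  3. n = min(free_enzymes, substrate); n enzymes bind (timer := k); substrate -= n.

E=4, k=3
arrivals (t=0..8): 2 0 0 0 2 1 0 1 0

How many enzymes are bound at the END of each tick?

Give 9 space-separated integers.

Answer: 2 2 2 0 2 3 3 2 1

Derivation:
t=0: arr=2 -> substrate=0 bound=2 product=0
t=1: arr=0 -> substrate=0 bound=2 product=0
t=2: arr=0 -> substrate=0 bound=2 product=0
t=3: arr=0 -> substrate=0 bound=0 product=2
t=4: arr=2 -> substrate=0 bound=2 product=2
t=5: arr=1 -> substrate=0 bound=3 product=2
t=6: arr=0 -> substrate=0 bound=3 product=2
t=7: arr=1 -> substrate=0 bound=2 product=4
t=8: arr=0 -> substrate=0 bound=1 product=5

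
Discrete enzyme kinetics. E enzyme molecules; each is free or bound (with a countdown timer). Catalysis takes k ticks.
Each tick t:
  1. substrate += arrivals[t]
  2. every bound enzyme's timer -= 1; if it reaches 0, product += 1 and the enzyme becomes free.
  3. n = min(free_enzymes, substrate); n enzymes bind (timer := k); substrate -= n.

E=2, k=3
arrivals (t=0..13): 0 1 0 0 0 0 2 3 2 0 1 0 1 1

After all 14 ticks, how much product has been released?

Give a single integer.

t=0: arr=0 -> substrate=0 bound=0 product=0
t=1: arr=1 -> substrate=0 bound=1 product=0
t=2: arr=0 -> substrate=0 bound=1 product=0
t=3: arr=0 -> substrate=0 bound=1 product=0
t=4: arr=0 -> substrate=0 bound=0 product=1
t=5: arr=0 -> substrate=0 bound=0 product=1
t=6: arr=2 -> substrate=0 bound=2 product=1
t=7: arr=3 -> substrate=3 bound=2 product=1
t=8: arr=2 -> substrate=5 bound=2 product=1
t=9: arr=0 -> substrate=3 bound=2 product=3
t=10: arr=1 -> substrate=4 bound=2 product=3
t=11: arr=0 -> substrate=4 bound=2 product=3
t=12: arr=1 -> substrate=3 bound=2 product=5
t=13: arr=1 -> substrate=4 bound=2 product=5

Answer: 5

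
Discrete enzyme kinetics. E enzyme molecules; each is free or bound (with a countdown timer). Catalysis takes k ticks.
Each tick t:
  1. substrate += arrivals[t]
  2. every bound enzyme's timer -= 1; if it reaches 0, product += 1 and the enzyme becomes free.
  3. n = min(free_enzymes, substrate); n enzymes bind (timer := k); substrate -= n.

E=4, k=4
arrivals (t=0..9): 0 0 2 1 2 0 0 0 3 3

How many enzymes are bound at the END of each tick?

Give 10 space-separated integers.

t=0: arr=0 -> substrate=0 bound=0 product=0
t=1: arr=0 -> substrate=0 bound=0 product=0
t=2: arr=2 -> substrate=0 bound=2 product=0
t=3: arr=1 -> substrate=0 bound=3 product=0
t=4: arr=2 -> substrate=1 bound=4 product=0
t=5: arr=0 -> substrate=1 bound=4 product=0
t=6: arr=0 -> substrate=0 bound=3 product=2
t=7: arr=0 -> substrate=0 bound=2 product=3
t=8: arr=3 -> substrate=0 bound=4 product=4
t=9: arr=3 -> substrate=3 bound=4 product=4

Answer: 0 0 2 3 4 4 3 2 4 4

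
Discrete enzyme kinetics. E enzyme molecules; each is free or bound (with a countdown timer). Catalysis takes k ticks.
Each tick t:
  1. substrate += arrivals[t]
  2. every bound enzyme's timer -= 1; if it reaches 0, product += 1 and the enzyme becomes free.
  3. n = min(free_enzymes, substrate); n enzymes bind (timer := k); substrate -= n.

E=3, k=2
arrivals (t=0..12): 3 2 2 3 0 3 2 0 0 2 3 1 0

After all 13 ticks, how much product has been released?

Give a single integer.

t=0: arr=3 -> substrate=0 bound=3 product=0
t=1: arr=2 -> substrate=2 bound=3 product=0
t=2: arr=2 -> substrate=1 bound=3 product=3
t=3: arr=3 -> substrate=4 bound=3 product=3
t=4: arr=0 -> substrate=1 bound=3 product=6
t=5: arr=3 -> substrate=4 bound=3 product=6
t=6: arr=2 -> substrate=3 bound=3 product=9
t=7: arr=0 -> substrate=3 bound=3 product=9
t=8: arr=0 -> substrate=0 bound=3 product=12
t=9: arr=2 -> substrate=2 bound=3 product=12
t=10: arr=3 -> substrate=2 bound=3 product=15
t=11: arr=1 -> substrate=3 bound=3 product=15
t=12: arr=0 -> substrate=0 bound=3 product=18

Answer: 18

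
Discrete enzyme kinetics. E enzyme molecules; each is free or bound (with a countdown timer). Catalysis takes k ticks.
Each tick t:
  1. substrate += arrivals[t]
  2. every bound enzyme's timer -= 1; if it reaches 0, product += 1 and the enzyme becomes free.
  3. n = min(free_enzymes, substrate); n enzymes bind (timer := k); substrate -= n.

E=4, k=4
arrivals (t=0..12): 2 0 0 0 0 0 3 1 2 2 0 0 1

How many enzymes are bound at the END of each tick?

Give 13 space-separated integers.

t=0: arr=2 -> substrate=0 bound=2 product=0
t=1: arr=0 -> substrate=0 bound=2 product=0
t=2: arr=0 -> substrate=0 bound=2 product=0
t=3: arr=0 -> substrate=0 bound=2 product=0
t=4: arr=0 -> substrate=0 bound=0 product=2
t=5: arr=0 -> substrate=0 bound=0 product=2
t=6: arr=3 -> substrate=0 bound=3 product=2
t=7: arr=1 -> substrate=0 bound=4 product=2
t=8: arr=2 -> substrate=2 bound=4 product=2
t=9: arr=2 -> substrate=4 bound=4 product=2
t=10: arr=0 -> substrate=1 bound=4 product=5
t=11: arr=0 -> substrate=0 bound=4 product=6
t=12: arr=1 -> substrate=1 bound=4 product=6

Answer: 2 2 2 2 0 0 3 4 4 4 4 4 4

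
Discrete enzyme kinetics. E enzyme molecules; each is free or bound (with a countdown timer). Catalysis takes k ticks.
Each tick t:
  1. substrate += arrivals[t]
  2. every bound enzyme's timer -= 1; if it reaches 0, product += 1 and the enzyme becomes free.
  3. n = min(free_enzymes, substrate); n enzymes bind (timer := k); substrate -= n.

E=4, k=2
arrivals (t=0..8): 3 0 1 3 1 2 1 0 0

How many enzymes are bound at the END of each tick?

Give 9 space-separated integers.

Answer: 3 3 1 4 4 3 3 1 0

Derivation:
t=0: arr=3 -> substrate=0 bound=3 product=0
t=1: arr=0 -> substrate=0 bound=3 product=0
t=2: arr=1 -> substrate=0 bound=1 product=3
t=3: arr=3 -> substrate=0 bound=4 product=3
t=4: arr=1 -> substrate=0 bound=4 product=4
t=5: arr=2 -> substrate=0 bound=3 product=7
t=6: arr=1 -> substrate=0 bound=3 product=8
t=7: arr=0 -> substrate=0 bound=1 product=10
t=8: arr=0 -> substrate=0 bound=0 product=11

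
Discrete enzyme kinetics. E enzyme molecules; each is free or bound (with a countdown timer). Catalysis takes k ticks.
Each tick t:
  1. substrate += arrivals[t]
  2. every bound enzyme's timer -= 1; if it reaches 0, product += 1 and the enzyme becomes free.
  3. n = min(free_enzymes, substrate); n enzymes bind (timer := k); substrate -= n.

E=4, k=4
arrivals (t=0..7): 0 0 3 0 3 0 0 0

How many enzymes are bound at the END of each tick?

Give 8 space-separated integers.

t=0: arr=0 -> substrate=0 bound=0 product=0
t=1: arr=0 -> substrate=0 bound=0 product=0
t=2: arr=3 -> substrate=0 bound=3 product=0
t=3: arr=0 -> substrate=0 bound=3 product=0
t=4: arr=3 -> substrate=2 bound=4 product=0
t=5: arr=0 -> substrate=2 bound=4 product=0
t=6: arr=0 -> substrate=0 bound=3 product=3
t=7: arr=0 -> substrate=0 bound=3 product=3

Answer: 0 0 3 3 4 4 3 3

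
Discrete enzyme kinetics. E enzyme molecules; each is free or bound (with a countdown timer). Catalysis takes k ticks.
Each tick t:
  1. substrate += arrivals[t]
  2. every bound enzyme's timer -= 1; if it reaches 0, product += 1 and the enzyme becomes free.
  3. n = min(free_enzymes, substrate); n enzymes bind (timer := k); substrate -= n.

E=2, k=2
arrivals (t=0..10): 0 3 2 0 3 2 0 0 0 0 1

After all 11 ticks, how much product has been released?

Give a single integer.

Answer: 8

Derivation:
t=0: arr=0 -> substrate=0 bound=0 product=0
t=1: arr=3 -> substrate=1 bound=2 product=0
t=2: arr=2 -> substrate=3 bound=2 product=0
t=3: arr=0 -> substrate=1 bound=2 product=2
t=4: arr=3 -> substrate=4 bound=2 product=2
t=5: arr=2 -> substrate=4 bound=2 product=4
t=6: arr=0 -> substrate=4 bound=2 product=4
t=7: arr=0 -> substrate=2 bound=2 product=6
t=8: arr=0 -> substrate=2 bound=2 product=6
t=9: arr=0 -> substrate=0 bound=2 product=8
t=10: arr=1 -> substrate=1 bound=2 product=8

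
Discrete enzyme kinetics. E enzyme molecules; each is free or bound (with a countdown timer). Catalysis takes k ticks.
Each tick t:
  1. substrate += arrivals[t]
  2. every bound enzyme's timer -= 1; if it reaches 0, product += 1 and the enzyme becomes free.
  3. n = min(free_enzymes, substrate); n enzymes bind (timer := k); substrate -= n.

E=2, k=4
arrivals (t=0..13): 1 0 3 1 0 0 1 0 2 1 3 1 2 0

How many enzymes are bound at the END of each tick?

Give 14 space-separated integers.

Answer: 1 1 2 2 2 2 2 2 2 2 2 2 2 2

Derivation:
t=0: arr=1 -> substrate=0 bound=1 product=0
t=1: arr=0 -> substrate=0 bound=1 product=0
t=2: arr=3 -> substrate=2 bound=2 product=0
t=3: arr=1 -> substrate=3 bound=2 product=0
t=4: arr=0 -> substrate=2 bound=2 product=1
t=5: arr=0 -> substrate=2 bound=2 product=1
t=6: arr=1 -> substrate=2 bound=2 product=2
t=7: arr=0 -> substrate=2 bound=2 product=2
t=8: arr=2 -> substrate=3 bound=2 product=3
t=9: arr=1 -> substrate=4 bound=2 product=3
t=10: arr=3 -> substrate=6 bound=2 product=4
t=11: arr=1 -> substrate=7 bound=2 product=4
t=12: arr=2 -> substrate=8 bound=2 product=5
t=13: arr=0 -> substrate=8 bound=2 product=5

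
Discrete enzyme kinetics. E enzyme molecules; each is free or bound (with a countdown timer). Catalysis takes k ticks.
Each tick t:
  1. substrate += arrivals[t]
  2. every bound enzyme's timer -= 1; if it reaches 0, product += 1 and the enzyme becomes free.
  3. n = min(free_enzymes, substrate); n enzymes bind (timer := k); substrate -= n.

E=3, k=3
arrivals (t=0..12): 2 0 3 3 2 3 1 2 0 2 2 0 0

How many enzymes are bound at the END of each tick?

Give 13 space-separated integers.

t=0: arr=2 -> substrate=0 bound=2 product=0
t=1: arr=0 -> substrate=0 bound=2 product=0
t=2: arr=3 -> substrate=2 bound=3 product=0
t=3: arr=3 -> substrate=3 bound=3 product=2
t=4: arr=2 -> substrate=5 bound=3 product=2
t=5: arr=3 -> substrate=7 bound=3 product=3
t=6: arr=1 -> substrate=6 bound=3 product=5
t=7: arr=2 -> substrate=8 bound=3 product=5
t=8: arr=0 -> substrate=7 bound=3 product=6
t=9: arr=2 -> substrate=7 bound=3 product=8
t=10: arr=2 -> substrate=9 bound=3 product=8
t=11: arr=0 -> substrate=8 bound=3 product=9
t=12: arr=0 -> substrate=6 bound=3 product=11

Answer: 2 2 3 3 3 3 3 3 3 3 3 3 3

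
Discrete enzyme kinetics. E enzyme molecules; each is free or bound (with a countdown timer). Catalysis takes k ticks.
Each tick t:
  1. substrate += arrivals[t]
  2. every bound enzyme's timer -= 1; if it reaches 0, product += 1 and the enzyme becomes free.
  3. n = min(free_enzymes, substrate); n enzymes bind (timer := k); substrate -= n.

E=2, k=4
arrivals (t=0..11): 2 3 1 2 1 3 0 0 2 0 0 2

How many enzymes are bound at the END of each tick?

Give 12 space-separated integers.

t=0: arr=2 -> substrate=0 bound=2 product=0
t=1: arr=3 -> substrate=3 bound=2 product=0
t=2: arr=1 -> substrate=4 bound=2 product=0
t=3: arr=2 -> substrate=6 bound=2 product=0
t=4: arr=1 -> substrate=5 bound=2 product=2
t=5: arr=3 -> substrate=8 bound=2 product=2
t=6: arr=0 -> substrate=8 bound=2 product=2
t=7: arr=0 -> substrate=8 bound=2 product=2
t=8: arr=2 -> substrate=8 bound=2 product=4
t=9: arr=0 -> substrate=8 bound=2 product=4
t=10: arr=0 -> substrate=8 bound=2 product=4
t=11: arr=2 -> substrate=10 bound=2 product=4

Answer: 2 2 2 2 2 2 2 2 2 2 2 2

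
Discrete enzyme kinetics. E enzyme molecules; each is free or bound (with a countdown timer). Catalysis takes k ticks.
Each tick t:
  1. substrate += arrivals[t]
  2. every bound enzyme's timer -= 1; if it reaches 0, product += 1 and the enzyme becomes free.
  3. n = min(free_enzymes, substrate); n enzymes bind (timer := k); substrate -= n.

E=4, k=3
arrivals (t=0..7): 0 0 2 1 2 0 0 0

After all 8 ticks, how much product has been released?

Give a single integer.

t=0: arr=0 -> substrate=0 bound=0 product=0
t=1: arr=0 -> substrate=0 bound=0 product=0
t=2: arr=2 -> substrate=0 bound=2 product=0
t=3: arr=1 -> substrate=0 bound=3 product=0
t=4: arr=2 -> substrate=1 bound=4 product=0
t=5: arr=0 -> substrate=0 bound=3 product=2
t=6: arr=0 -> substrate=0 bound=2 product=3
t=7: arr=0 -> substrate=0 bound=1 product=4

Answer: 4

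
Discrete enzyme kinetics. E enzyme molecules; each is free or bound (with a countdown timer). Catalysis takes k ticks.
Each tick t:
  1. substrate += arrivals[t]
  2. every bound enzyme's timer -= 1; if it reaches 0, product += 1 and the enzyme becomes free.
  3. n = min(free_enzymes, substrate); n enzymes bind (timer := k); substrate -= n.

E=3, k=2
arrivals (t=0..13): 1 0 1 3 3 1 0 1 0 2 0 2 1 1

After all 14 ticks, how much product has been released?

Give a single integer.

t=0: arr=1 -> substrate=0 bound=1 product=0
t=1: arr=0 -> substrate=0 bound=1 product=0
t=2: arr=1 -> substrate=0 bound=1 product=1
t=3: arr=3 -> substrate=1 bound=3 product=1
t=4: arr=3 -> substrate=3 bound=3 product=2
t=5: arr=1 -> substrate=2 bound=3 product=4
t=6: arr=0 -> substrate=1 bound=3 product=5
t=7: arr=1 -> substrate=0 bound=3 product=7
t=8: arr=0 -> substrate=0 bound=2 product=8
t=9: arr=2 -> substrate=0 bound=2 product=10
t=10: arr=0 -> substrate=0 bound=2 product=10
t=11: arr=2 -> substrate=0 bound=2 product=12
t=12: arr=1 -> substrate=0 bound=3 product=12
t=13: arr=1 -> substrate=0 bound=2 product=14

Answer: 14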